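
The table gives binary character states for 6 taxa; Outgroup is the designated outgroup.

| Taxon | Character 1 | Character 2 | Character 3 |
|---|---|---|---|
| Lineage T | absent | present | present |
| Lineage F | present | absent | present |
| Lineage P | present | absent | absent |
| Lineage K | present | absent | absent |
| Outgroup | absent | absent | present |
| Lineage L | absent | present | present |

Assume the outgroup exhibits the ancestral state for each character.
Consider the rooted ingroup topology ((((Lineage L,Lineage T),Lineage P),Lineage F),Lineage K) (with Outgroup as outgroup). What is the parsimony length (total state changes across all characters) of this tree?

5

Map each character onto ((((Lineage L,Lineage T),Lineage P),Lineage F),Lineage K) (rooted by Outgroup) and count the minimum state changes it requires (Fitch parsimony):
Character 1: 2; Character 2: 1; Character 3: 2.
Total tree length = 5.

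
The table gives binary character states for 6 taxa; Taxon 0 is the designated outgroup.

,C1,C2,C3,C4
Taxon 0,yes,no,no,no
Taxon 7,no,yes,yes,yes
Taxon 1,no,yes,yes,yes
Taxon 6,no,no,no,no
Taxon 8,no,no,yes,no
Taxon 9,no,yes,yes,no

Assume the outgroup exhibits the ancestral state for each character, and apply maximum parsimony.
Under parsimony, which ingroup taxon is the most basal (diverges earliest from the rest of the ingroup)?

Character polarity is set by the outgroup: the derived state is whichever differs from the outgroup's state, so for C1 the derived state is 'no', and for the remaining characters it is 'yes'.
C1 (derived state 'no') is shared by all ingroup taxa — unites the whole ingroup.
C2 (derived state 'yes') is shared by Taxon 1, Taxon 7, and Taxon 9 — a synapomorphy uniting that clade.
C3: derived state 'yes' in Taxon 1, Taxon 7, Taxon 8, and Taxon 9 only — synapomorphy for {Taxon 1, Taxon 7, Taxon 8, Taxon 9}.
C4 (derived state 'yes') is shared by Taxon 1 and Taxon 7 — a synapomorphy uniting that clade.
Most parsimonious ingroup topology: ((((Taxon 7,Taxon 1),Taxon 9),Taxon 8),Taxon 6).
Taxon 6 is sister to the clade containing all other ingroup taxa, so it is the earliest-diverging (most basal) ingroup lineage.

Taxon 6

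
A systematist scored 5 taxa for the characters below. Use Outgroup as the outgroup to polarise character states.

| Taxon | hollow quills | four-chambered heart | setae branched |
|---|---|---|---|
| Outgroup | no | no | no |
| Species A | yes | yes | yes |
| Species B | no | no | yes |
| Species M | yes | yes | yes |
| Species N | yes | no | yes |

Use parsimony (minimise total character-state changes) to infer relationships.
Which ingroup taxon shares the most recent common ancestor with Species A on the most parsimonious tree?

The outgroup has state 'no' for every character, so 'yes' is the derived state throughout.
hollow quills: derived state 'yes' in Species A, Species M, and Species N only — synapomorphy for {Species A, Species M, Species N}.
Only Species A and Species M show the derived state 'yes' for four-chambered heart, supporting them as a clade.
All ingroup taxa share the derived state 'yes' for setae branched; it defines the ingroup but does not resolve relationships within it.
Most parsimonious ingroup topology: (((Species A,Species M),Species N),Species B).
Species A and Species M form a cherry on this tree, so they are sister taxa.

Species M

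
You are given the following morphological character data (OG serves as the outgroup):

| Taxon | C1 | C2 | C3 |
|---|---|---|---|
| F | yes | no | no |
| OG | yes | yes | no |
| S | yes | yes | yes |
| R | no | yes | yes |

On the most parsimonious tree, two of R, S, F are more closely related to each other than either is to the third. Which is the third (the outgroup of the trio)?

Character polarity is set by the outgroup: the derived state is whichever differs from the outgroup's state, so for C1, C2 the derived state is 'no', and for the remaining characters it is 'yes'.
C1 (derived state 'no') is unique to R (autapomorphy; uninformative for grouping).
C2: derived state 'no' in F only — an autapomorphy, so it tells us nothing about relationships among taxa.
C3: derived state 'yes' in R and S only — synapomorphy for {R, S}.
Most parsimonious ingroup topology: ((S,R),F).
R and S share a more recent common ancestor with each other than either does with F, so F is the least closely related of the three.

F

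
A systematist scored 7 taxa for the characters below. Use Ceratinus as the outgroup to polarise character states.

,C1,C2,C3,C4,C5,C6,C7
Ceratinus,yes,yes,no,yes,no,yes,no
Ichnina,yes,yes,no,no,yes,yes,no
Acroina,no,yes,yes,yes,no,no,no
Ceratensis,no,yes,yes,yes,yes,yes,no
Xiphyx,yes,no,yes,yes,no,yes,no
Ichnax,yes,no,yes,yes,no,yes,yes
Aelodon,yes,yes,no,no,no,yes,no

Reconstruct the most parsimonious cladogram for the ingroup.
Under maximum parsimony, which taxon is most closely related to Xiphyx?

Character polarity is set by the outgroup: the derived state is whichever differs from the outgroup's state, so for C1, C2, C4, C6 the derived state is 'no', and for the remaining characters it is 'yes'.
Only Acroina and Ceratensis show the derived state 'no' for C1, supporting them as a clade.
Only Ichnax and Xiphyx show the derived state 'no' for C2, supporting them as a clade.
C3 (derived state 'yes') is shared by Acroina, Ceratensis, Ichnax, and Xiphyx — a synapomorphy uniting that clade.
C4: derived state 'no' in Aelodon and Ichnina only — synapomorphy for {Aelodon, Ichnina}.
C5 groups Ceratensis and Ichnina, which is incompatible with the clades supported by the remaining characters; treating it as convergent (homoplasy) costs fewer steps than any alternative tree.
C6 (derived state 'no') is unique to Acroina (autapomorphy; uninformative for grouping).
C7: derived state 'yes' in Ichnax only — an autapomorphy, so it tells us nothing about relationships among taxa.
Most parsimonious ingroup topology: ((Ichnina,Aelodon),((Acroina,Ceratensis),(Xiphyx,Ichnax))).
Xiphyx and Ichnax form a cherry on this tree, so they are sister taxa.

Ichnax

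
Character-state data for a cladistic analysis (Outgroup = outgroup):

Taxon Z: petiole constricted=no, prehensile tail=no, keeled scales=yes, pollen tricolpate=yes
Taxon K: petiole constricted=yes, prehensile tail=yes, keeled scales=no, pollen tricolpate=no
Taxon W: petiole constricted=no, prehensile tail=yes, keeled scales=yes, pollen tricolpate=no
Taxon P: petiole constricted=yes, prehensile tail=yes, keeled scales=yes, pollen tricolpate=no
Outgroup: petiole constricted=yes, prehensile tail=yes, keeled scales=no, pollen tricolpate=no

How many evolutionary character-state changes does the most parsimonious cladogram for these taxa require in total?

4

Character polarity is set by the outgroup: the derived state is whichever differs from the outgroup's state, so for petiole constricted, prehensile tail the derived state is 'no', and for the remaining characters it is 'yes'.
petiole constricted (derived state 'no') is shared by Taxon W and Taxon Z — a synapomorphy uniting that clade.
prehensile tail: derived state 'no' in Taxon Z only — an autapomorphy, so it tells us nothing about relationships among taxa.
keeled scales (derived state 'yes') is shared by Taxon P, Taxon W, and Taxon Z — a synapomorphy uniting that clade.
pollen tricolpate (derived state 'yes') is unique to Taxon Z (autapomorphy; uninformative for grouping).
Most parsimonious ingroup topology: ((Taxon P,(Taxon W,Taxon Z)),Taxon K).
Changes per character on this tree: petiole constricted: 1; prehensile tail: 1; keeled scales: 1; pollen tricolpate: 1.
Total = 4.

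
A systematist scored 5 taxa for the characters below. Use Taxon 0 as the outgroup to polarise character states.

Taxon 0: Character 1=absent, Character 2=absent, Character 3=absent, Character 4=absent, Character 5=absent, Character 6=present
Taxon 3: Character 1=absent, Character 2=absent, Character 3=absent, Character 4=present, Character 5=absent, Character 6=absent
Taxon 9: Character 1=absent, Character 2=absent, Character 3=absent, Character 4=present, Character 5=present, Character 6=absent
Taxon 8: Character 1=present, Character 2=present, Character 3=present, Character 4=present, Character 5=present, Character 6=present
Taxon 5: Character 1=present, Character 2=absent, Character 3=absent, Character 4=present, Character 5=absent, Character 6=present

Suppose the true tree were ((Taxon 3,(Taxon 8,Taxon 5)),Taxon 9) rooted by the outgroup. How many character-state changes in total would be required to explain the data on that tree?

8

Map each character onto ((Taxon 3,(Taxon 8,Taxon 5)),Taxon 9) (rooted by Taxon 0) and count the minimum state changes it requires (Fitch parsimony):
Character 1: 1; Character 2: 1; Character 3: 1; Character 4: 1; Character 5: 2; Character 6: 2.
Total tree length = 8.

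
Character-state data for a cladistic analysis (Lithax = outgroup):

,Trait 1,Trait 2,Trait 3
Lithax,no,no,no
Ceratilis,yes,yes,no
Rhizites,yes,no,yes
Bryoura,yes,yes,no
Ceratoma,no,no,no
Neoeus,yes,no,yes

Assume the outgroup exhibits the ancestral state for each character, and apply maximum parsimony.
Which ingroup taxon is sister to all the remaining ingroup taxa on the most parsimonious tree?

Ceratoma

The outgroup has state 'no' for every character, so 'yes' is the derived state throughout.
Trait 1 (derived state 'yes') is shared by Bryoura, Ceratilis, Neoeus, and Rhizites — a synapomorphy uniting that clade.
Trait 2: derived state 'yes' in Bryoura and Ceratilis only — synapomorphy for {Bryoura, Ceratilis}.
Trait 3: derived state 'yes' in Neoeus and Rhizites only — synapomorphy for {Neoeus, Rhizites}.
Most parsimonious ingroup topology: (((Ceratilis,Bryoura),(Rhizites,Neoeus)),Ceratoma).
Ceratoma is sister to the clade containing all other ingroup taxa, so it is the earliest-diverging (most basal) ingroup lineage.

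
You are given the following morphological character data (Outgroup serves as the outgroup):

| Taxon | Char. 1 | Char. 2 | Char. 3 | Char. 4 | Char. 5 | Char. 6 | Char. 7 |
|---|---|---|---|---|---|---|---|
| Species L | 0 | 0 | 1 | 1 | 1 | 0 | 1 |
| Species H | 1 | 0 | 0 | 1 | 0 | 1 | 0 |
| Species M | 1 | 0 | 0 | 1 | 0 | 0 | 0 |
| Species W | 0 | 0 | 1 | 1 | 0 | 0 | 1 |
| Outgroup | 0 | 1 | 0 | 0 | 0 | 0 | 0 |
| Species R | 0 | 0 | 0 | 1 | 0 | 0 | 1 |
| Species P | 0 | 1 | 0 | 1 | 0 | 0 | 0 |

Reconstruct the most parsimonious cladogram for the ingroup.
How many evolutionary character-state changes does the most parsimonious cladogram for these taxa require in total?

Character polarity is set by the outgroup: the derived state is whichever differs from the outgroup's state, so for Char. 2 the derived state is '0', and for the remaining characters it is '1'.
Char. 1 (derived state '1') is shared by Species H and Species M — a synapomorphy uniting that clade.
Char. 2: derived state '0' in Species H, Species L, Species M, Species R, and Species W only — synapomorphy for {Species H, Species L, Species M, Species R, Species W}.
Char. 3: derived state '1' in Species L and Species W only — synapomorphy for {Species L, Species W}.
Char. 4 (derived state '1') is shared by all ingroup taxa — unites the whole ingroup.
Char. 5 (derived state '1') is unique to Species L (autapomorphy; uninformative for grouping).
Char. 6: derived state '1' in Species H only — an autapomorphy, so it tells us nothing about relationships among taxa.
Char. 7: derived state '1' in Species L, Species R, and Species W only — synapomorphy for {Species L, Species R, Species W}.
Most parsimonious ingroup topology: (((Species M,Species H),((Species W,Species L),Species R)),Species P).
Changes per character on this tree: Char. 1: 1; Char. 2: 1; Char. 3: 1; Char. 4: 1; Char. 5: 1; Char. 6: 1; Char. 7: 1.
Total = 7.

7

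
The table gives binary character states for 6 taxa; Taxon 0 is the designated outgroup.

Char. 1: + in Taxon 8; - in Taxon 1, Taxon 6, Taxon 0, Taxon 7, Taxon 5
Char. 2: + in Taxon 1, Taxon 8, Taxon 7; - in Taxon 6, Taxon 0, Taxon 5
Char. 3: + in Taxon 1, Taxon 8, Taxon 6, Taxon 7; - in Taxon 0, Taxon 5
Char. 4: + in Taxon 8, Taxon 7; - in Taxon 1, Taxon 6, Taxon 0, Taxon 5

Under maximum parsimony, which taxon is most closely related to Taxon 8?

Taxon 7

The outgroup has state '-' for every character, so '+' is the derived state throughout.
Char. 1: derived state '+' in Taxon 8 only — an autapomorphy, so it tells us nothing about relationships among taxa.
Only Taxon 1, Taxon 7, and Taxon 8 show the derived state '+' for Char. 2, supporting them as a clade.
Char. 3: derived state '+' in Taxon 1, Taxon 6, Taxon 7, and Taxon 8 only — synapomorphy for {Taxon 1, Taxon 6, Taxon 7, Taxon 8}.
Char. 4: derived state '+' in Taxon 7 and Taxon 8 only — synapomorphy for {Taxon 7, Taxon 8}.
Most parsimonious ingroup topology: ((Taxon 6,((Taxon 7,Taxon 8),Taxon 1)),Taxon 5).
Taxon 8 and Taxon 7 form a cherry on this tree, so they are sister taxa.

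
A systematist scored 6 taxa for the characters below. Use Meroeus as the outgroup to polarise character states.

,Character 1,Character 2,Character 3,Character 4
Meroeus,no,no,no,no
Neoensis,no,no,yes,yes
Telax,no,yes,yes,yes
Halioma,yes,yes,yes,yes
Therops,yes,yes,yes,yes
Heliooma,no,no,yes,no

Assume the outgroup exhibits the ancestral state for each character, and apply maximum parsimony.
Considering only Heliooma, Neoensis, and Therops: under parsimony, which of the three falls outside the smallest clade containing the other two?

The outgroup has state 'no' for every character, so 'yes' is the derived state throughout.
Character 1: derived state 'yes' in Halioma and Therops only — synapomorphy for {Halioma, Therops}.
Character 2: derived state 'yes' in Halioma, Telax, and Therops only — synapomorphy for {Halioma, Telax, Therops}.
Character 3 (derived state 'yes') is shared by all ingroup taxa — unites the whole ingroup.
Character 4: derived state 'yes' in Halioma, Neoensis, Telax, and Therops only — synapomorphy for {Halioma, Neoensis, Telax, Therops}.
Most parsimonious ingroup topology: ((Neoensis,(Telax,(Halioma,Therops))),Heliooma).
Neoensis and Therops share a more recent common ancestor with each other than either does with Heliooma, so Heliooma is the least closely related of the three.

Heliooma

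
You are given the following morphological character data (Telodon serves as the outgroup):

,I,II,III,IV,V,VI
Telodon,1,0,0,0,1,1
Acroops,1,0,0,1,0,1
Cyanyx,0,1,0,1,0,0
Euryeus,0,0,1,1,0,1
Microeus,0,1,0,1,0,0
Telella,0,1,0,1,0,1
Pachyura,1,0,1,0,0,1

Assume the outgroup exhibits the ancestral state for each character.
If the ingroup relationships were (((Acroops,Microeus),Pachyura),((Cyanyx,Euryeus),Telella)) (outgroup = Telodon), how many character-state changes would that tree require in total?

Map each character onto (((Acroops,Microeus),Pachyura),((Cyanyx,Euryeus),Telella)) (rooted by Telodon) and count the minimum state changes it requires (Fitch parsimony):
I: 2; II: 3; III: 2; IV: 2; V: 1; VI: 2.
Total tree length = 12.

12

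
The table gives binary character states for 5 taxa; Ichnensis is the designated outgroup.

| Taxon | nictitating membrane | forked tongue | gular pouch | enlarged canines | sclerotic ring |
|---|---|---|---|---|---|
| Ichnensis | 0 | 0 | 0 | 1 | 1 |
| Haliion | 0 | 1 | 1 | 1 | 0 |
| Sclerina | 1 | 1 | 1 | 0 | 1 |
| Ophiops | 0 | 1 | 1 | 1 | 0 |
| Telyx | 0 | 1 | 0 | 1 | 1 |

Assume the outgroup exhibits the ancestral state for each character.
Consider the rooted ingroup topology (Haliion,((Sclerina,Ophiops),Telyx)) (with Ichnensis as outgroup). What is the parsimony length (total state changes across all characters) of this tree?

Map each character onto (Haliion,((Sclerina,Ophiops),Telyx)) (rooted by Ichnensis) and count the minimum state changes it requires (Fitch parsimony):
nictitating membrane: 1; forked tongue: 1; gular pouch: 2; enlarged canines: 1; sclerotic ring: 2.
Total tree length = 7.

7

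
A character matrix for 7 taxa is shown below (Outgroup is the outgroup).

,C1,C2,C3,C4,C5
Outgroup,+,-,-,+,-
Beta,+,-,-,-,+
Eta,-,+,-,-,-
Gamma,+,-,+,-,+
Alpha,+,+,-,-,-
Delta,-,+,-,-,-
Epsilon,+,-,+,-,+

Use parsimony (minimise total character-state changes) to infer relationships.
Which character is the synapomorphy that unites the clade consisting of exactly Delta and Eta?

C1

Character polarity is set by the outgroup: the derived state is whichever differs from the outgroup's state, so for C1, C4 the derived state is '-', and for the remaining characters it is '+'.
C1 (derived state '-') is shared by Delta and Eta — a synapomorphy uniting that clade.
C2 (derived state '+') is shared by Alpha, Delta, and Eta — a synapomorphy uniting that clade.
C3 (derived state '+') is shared by Epsilon and Gamma — a synapomorphy uniting that clade.
All ingroup taxa share the derived state '-' for C4; it defines the ingroup but does not resolve relationships within it.
Only Beta, Epsilon, and Gamma show the derived state '+' for C5, supporting them as a clade.
Most parsimonious ingroup topology: ((Beta,(Gamma,Epsilon)),((Eta,Delta),Alpha)).
The clade {Delta, Eta} is supported by C1: its derived state '-' occurs in exactly those taxa and in no other taxon (including the outgroup).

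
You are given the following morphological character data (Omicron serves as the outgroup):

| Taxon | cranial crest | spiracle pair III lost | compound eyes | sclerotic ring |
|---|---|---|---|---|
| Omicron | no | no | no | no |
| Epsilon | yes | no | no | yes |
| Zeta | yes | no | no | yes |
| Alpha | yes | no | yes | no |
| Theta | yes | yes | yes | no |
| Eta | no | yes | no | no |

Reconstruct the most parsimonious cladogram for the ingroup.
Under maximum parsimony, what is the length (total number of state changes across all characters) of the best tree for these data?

5

The outgroup has state 'no' for every character, so 'yes' is the derived state throughout.
cranial crest (derived state 'yes') is shared by Alpha, Epsilon, Theta, and Zeta — a synapomorphy uniting that clade.
spiracle pair III lost (state 'yes') occurs in Eta and Theta but conflicts with the nesting implied by the other characters — most parsimoniously interpreted as homoplasy.
Only Alpha and Theta show the derived state 'yes' for compound eyes, supporting them as a clade.
sclerotic ring: derived state 'yes' in Epsilon and Zeta only — synapomorphy for {Epsilon, Zeta}.
Most parsimonious ingroup topology: (((Epsilon,Zeta),(Alpha,Theta)),Eta).
Changes per character on this tree: cranial crest: 1; spiracle pair III lost: 2; compound eyes: 1; sclerotic ring: 1.
Total = 5.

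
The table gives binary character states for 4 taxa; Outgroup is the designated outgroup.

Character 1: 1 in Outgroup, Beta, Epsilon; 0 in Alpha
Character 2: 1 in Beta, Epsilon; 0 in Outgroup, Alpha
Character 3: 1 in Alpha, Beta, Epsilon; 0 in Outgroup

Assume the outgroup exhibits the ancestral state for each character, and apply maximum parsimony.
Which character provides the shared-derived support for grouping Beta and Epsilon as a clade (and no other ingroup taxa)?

Character polarity is set by the outgroup: the derived state is whichever differs from the outgroup's state, so for Character 1 the derived state is '0', and for the remaining characters it is '1'.
Character 1: derived state '0' in Alpha only — an autapomorphy, so it tells us nothing about relationships among taxa.
Character 2: derived state '1' in Beta and Epsilon only — synapomorphy for {Beta, Epsilon}.
All ingroup taxa share the derived state '1' for Character 3; it defines the ingroup but does not resolve relationships within it.
Most parsimonious ingroup topology: (Alpha,(Beta,Epsilon)).
The clade {Beta, Epsilon} is supported by Character 2: its derived state '1' occurs in exactly those taxa and in no other taxon (including the outgroup).

Character 2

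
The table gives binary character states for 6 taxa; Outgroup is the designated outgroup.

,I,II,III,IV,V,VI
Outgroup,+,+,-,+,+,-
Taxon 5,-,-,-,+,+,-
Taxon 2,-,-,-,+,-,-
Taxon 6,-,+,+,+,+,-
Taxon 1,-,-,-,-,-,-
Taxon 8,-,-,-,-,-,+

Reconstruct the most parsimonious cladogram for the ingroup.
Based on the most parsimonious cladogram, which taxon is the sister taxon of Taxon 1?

Taxon 8

Character polarity is set by the outgroup: the derived state is whichever differs from the outgroup's state, so for I, II, IV, V the derived state is '-', and for the remaining characters it is '+'.
I (derived state '-') is shared by all ingroup taxa — unites the whole ingroup.
II: derived state '-' in Taxon 1, Taxon 2, Taxon 5, and Taxon 8 only — synapomorphy for {Taxon 1, Taxon 2, Taxon 5, Taxon 8}.
III: derived state '+' in Taxon 6 only — an autapomorphy, so it tells us nothing about relationships among taxa.
Only Taxon 1 and Taxon 8 show the derived state '-' for IV, supporting them as a clade.
Only Taxon 1, Taxon 2, and Taxon 8 show the derived state '-' for V, supporting them as a clade.
VI (derived state '+') is unique to Taxon 8 (autapomorphy; uninformative for grouping).
Most parsimonious ingroup topology: ((Taxon 5,(Taxon 2,(Taxon 1,Taxon 8))),Taxon 6).
Taxon 1 and Taxon 8 form a cherry on this tree, so they are sister taxa.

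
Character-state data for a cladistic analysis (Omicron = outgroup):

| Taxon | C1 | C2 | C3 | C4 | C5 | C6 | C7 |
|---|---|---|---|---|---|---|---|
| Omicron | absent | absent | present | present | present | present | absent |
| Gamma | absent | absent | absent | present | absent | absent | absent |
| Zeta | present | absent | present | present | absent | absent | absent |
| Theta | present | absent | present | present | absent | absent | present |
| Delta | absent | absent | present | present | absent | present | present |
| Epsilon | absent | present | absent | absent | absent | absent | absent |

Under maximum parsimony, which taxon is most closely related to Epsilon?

Character polarity is set by the outgroup: the derived state is whichever differs from the outgroup's state, so for C3, C4, C5, C6 the derived state is 'absent', and for the remaining characters it is 'present'.
C1 (derived state 'present') is shared by Theta and Zeta — a synapomorphy uniting that clade.
C2: derived state 'present' in Epsilon only — an autapomorphy, so it tells us nothing about relationships among taxa.
C3 (derived state 'absent') is shared by Epsilon and Gamma — a synapomorphy uniting that clade.
C4: derived state 'absent' in Epsilon only — an autapomorphy, so it tells us nothing about relationships among taxa.
All ingroup taxa share the derived state 'absent' for C5; it defines the ingroup but does not resolve relationships within it.
Only Epsilon, Gamma, Theta, and Zeta show the derived state 'absent' for C6, supporting them as a clade.
C7 (state 'present') occurs in Delta and Theta but conflicts with the nesting implied by the other characters — most parsimoniously interpreted as homoplasy.
Most parsimonious ingroup topology: (((Gamma,Epsilon),(Zeta,Theta)),Delta).
Epsilon and Gamma form a cherry on this tree, so they are sister taxa.

Gamma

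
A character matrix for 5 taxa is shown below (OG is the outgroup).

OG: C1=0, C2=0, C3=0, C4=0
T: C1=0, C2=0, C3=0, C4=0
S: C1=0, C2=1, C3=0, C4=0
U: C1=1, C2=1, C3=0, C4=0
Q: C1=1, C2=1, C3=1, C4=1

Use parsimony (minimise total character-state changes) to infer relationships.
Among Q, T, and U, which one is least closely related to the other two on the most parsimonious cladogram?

The outgroup has state '0' for every character, so '1' is the derived state throughout.
C1: derived state '1' in Q and U only — synapomorphy for {Q, U}.
C2: derived state '1' in Q, S, and U only — synapomorphy for {Q, S, U}.
C3 (derived state '1') is unique to Q (autapomorphy; uninformative for grouping).
C4: derived state '1' in Q only — an autapomorphy, so it tells us nothing about relationships among taxa.
Most parsimonious ingroup topology: (T,(S,(U,Q))).
Q and U share a more recent common ancestor with each other than either does with T, so T is the least closely related of the three.

T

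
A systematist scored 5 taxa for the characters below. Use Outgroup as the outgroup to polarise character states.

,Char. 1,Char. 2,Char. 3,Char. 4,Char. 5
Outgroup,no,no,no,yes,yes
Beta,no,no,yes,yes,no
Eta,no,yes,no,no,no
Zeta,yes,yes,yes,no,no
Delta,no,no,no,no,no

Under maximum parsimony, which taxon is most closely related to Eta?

Zeta

Character polarity is set by the outgroup: the derived state is whichever differs from the outgroup's state, so for Char. 4, Char. 5 the derived state is 'no', and for the remaining characters it is 'yes'.
Char. 1 (derived state 'yes') is unique to Zeta (autapomorphy; uninformative for grouping).
Char. 2: derived state 'yes' in Eta and Zeta only — synapomorphy for {Eta, Zeta}.
Char. 3 groups Beta and Zeta, which is incompatible with the clades supported by the remaining characters; treating it as convergent (homoplasy) costs fewer steps than any alternative tree.
Only Delta, Eta, and Zeta show the derived state 'no' for Char. 4, supporting them as a clade.
Char. 5 (derived state 'no') is shared by all ingroup taxa — unites the whole ingroup.
Most parsimonious ingroup topology: (Beta,((Eta,Zeta),Delta)).
Eta and Zeta form a cherry on this tree, so they are sister taxa.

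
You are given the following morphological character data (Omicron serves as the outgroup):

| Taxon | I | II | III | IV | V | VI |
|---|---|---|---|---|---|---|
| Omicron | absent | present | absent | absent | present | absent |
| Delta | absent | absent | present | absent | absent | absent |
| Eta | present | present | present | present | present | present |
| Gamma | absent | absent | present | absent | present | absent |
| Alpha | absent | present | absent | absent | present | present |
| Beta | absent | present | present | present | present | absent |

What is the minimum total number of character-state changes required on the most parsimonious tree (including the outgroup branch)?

Character polarity is set by the outgroup: the derived state is whichever differs from the outgroup's state, so for II, V the derived state is 'absent', and for the remaining characters it is 'present'.
I: derived state 'present' in Eta only — an autapomorphy, so it tells us nothing about relationships among taxa.
II: derived state 'absent' in Delta and Gamma only — synapomorphy for {Delta, Gamma}.
III: derived state 'present' in Beta, Delta, Eta, and Gamma only — synapomorphy for {Beta, Delta, Eta, Gamma}.
Only Beta and Eta show the derived state 'present' for IV, supporting them as a clade.
V: derived state 'absent' in Delta only — an autapomorphy, so it tells us nothing about relationships among taxa.
VI groups Alpha and Eta, which is incompatible with the clades supported by the remaining characters; treating it as convergent (homoplasy) costs fewer steps than any alternative tree.
Most parsimonious ingroup topology: (((Delta,Gamma),(Eta,Beta)),Alpha).
Changes per character on this tree: I: 1; II: 1; III: 1; IV: 1; V: 1; VI: 2.
Total = 7.

7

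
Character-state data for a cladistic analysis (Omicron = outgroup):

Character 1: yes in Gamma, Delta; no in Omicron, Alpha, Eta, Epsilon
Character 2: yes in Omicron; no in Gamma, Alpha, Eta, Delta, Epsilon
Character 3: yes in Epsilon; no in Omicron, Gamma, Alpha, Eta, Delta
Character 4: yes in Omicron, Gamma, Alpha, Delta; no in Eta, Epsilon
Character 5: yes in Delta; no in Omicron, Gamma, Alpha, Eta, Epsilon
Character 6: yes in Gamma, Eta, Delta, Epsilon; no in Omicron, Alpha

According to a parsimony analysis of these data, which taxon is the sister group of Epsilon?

Character polarity is set by the outgroup: the derived state is whichever differs from the outgroup's state, so for Character 2, Character 4 the derived state is 'no', and for the remaining characters it is 'yes'.
Only Delta and Gamma show the derived state 'yes' for Character 1, supporting them as a clade.
Character 2 (derived state 'no') is shared by all ingroup taxa — unites the whole ingroup.
Character 3 (derived state 'yes') is unique to Epsilon (autapomorphy; uninformative for grouping).
Character 4 (derived state 'no') is shared by Epsilon and Eta — a synapomorphy uniting that clade.
Character 5: derived state 'yes' in Delta only — an autapomorphy, so it tells us nothing about relationships among taxa.
Character 6: derived state 'yes' in Delta, Epsilon, Eta, and Gamma only — synapomorphy for {Delta, Epsilon, Eta, Gamma}.
Most parsimonious ingroup topology: (((Gamma,Delta),(Eta,Epsilon)),Alpha).
Epsilon and Eta form a cherry on this tree, so they are sister taxa.

Eta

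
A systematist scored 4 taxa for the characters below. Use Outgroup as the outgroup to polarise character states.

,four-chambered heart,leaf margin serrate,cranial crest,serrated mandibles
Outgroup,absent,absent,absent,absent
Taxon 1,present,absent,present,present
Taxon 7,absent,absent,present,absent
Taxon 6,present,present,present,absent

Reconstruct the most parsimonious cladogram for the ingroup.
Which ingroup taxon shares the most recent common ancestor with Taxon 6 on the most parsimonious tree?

The outgroup has state 'absent' for every character, so 'present' is the derived state throughout.
Only Taxon 1 and Taxon 6 show the derived state 'present' for four-chambered heart, supporting them as a clade.
leaf margin serrate: derived state 'present' in Taxon 6 only — an autapomorphy, so it tells us nothing about relationships among taxa.
cranial crest (derived state 'present') is shared by all ingroup taxa — unites the whole ingroup.
serrated mandibles (derived state 'present') is unique to Taxon 1 (autapomorphy; uninformative for grouping).
Most parsimonious ingroup topology: ((Taxon 1,Taxon 6),Taxon 7).
Taxon 6 and Taxon 1 form a cherry on this tree, so they are sister taxa.

Taxon 1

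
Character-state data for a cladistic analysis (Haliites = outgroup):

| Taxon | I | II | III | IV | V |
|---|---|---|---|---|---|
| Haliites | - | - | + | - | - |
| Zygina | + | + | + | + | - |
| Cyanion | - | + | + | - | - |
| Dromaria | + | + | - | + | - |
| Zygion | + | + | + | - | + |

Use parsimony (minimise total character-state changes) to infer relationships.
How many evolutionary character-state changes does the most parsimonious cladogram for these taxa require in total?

5

Character polarity is set by the outgroup: the derived state is whichever differs from the outgroup's state, so for III the derived state is '-', and for the remaining characters it is '+'.
Only Dromaria, Zygina, and Zygion show the derived state '+' for I, supporting them as a clade.
All ingroup taxa share the derived state '+' for II; it defines the ingroup but does not resolve relationships within it.
III: derived state '-' in Dromaria only — an autapomorphy, so it tells us nothing about relationships among taxa.
Only Dromaria and Zygina show the derived state '+' for IV, supporting them as a clade.
V (derived state '+') is unique to Zygion (autapomorphy; uninformative for grouping).
Most parsimonious ingroup topology: (((Zygina,Dromaria),Zygion),Cyanion).
Changes per character on this tree: I: 1; II: 1; III: 1; IV: 1; V: 1.
Total = 5.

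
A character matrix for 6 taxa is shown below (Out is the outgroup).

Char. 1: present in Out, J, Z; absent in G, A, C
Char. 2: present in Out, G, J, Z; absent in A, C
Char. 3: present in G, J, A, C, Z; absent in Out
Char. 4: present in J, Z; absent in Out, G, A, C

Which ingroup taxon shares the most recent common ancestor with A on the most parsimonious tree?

C

Character polarity is set by the outgroup: the derived state is whichever differs from the outgroup's state, so for Char. 1, Char. 2 the derived state is 'absent', and for the remaining characters it is 'present'.
Char. 1: derived state 'absent' in A, C, and G only — synapomorphy for {A, C, G}.
Char. 2 (derived state 'absent') is shared by A and C — a synapomorphy uniting that clade.
All ingroup taxa share the derived state 'present' for Char. 3; it defines the ingroup but does not resolve relationships within it.
Only J and Z show the derived state 'present' for Char. 4, supporting them as a clade.
Most parsimonious ingroup topology: ((G,(A,C)),(J,Z)).
A and C form a cherry on this tree, so they are sister taxa.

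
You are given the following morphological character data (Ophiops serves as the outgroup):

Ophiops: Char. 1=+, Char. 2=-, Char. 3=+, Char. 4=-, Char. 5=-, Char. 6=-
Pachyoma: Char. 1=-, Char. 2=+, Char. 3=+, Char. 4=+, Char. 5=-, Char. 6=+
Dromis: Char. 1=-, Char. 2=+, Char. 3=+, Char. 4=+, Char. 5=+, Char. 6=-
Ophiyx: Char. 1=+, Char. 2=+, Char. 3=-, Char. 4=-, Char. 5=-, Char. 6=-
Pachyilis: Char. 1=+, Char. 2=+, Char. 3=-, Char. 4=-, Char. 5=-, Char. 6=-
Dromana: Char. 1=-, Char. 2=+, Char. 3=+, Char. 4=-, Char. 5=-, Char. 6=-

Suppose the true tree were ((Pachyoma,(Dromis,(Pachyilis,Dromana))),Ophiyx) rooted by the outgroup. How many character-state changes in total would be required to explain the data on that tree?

Map each character onto ((Pachyoma,(Dromis,(Pachyilis,Dromana))),Ophiyx) (rooted by Ophiops) and count the minimum state changes it requires (Fitch parsimony):
Char. 1: 2; Char. 2: 1; Char. 3: 2; Char. 4: 2; Char. 5: 1; Char. 6: 1.
Total tree length = 9.

9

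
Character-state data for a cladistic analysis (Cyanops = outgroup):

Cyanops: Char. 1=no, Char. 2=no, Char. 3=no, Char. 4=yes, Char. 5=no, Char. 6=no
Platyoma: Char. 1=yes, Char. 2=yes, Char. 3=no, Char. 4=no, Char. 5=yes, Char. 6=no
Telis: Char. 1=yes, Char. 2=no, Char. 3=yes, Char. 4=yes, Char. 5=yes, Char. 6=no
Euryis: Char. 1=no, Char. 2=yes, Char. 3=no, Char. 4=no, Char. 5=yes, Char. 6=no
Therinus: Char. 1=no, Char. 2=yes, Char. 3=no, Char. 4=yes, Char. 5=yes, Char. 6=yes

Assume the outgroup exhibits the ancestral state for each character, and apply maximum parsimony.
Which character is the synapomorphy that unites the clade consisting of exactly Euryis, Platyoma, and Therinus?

Character polarity is set by the outgroup: the derived state is whichever differs from the outgroup's state, so for Char. 4 the derived state is 'no', and for the remaining characters it is 'yes'.
Char. 1 (state 'yes') occurs in Platyoma and Telis but conflicts with the nesting implied by the other characters — most parsimoniously interpreted as homoplasy.
Char. 2: derived state 'yes' in Euryis, Platyoma, and Therinus only — synapomorphy for {Euryis, Platyoma, Therinus}.
Char. 3: derived state 'yes' in Telis only — an autapomorphy, so it tells us nothing about relationships among taxa.
Char. 4 (derived state 'no') is shared by Euryis and Platyoma — a synapomorphy uniting that clade.
Char. 5 (derived state 'yes') is shared by all ingroup taxa — unites the whole ingroup.
Char. 6 (derived state 'yes') is unique to Therinus (autapomorphy; uninformative for grouping).
Most parsimonious ingroup topology: (((Platyoma,Euryis),Therinus),Telis).
The clade {Euryis, Platyoma, Therinus} is supported by Char. 2: its derived state 'yes' occurs in exactly those taxa and in no other taxon (including the outgroup).

Char. 2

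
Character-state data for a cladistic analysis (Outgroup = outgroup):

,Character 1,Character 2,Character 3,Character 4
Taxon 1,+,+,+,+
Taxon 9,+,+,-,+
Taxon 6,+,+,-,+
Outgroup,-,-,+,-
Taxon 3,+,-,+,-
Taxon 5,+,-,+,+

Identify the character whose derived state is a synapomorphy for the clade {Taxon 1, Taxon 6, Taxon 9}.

Character 2

Character polarity is set by the outgroup: the derived state is whichever differs from the outgroup's state, so for Character 3 the derived state is '-', and for the remaining characters it is '+'.
All ingroup taxa share the derived state '+' for Character 1; it defines the ingroup but does not resolve relationships within it.
Character 2: derived state '+' in Taxon 1, Taxon 6, and Taxon 9 only — synapomorphy for {Taxon 1, Taxon 6, Taxon 9}.
Character 3 (derived state '-') is shared by Taxon 6 and Taxon 9 — a synapomorphy uniting that clade.
Character 4: derived state '+' in Taxon 1, Taxon 5, Taxon 6, and Taxon 9 only — synapomorphy for {Taxon 1, Taxon 5, Taxon 6, Taxon 9}.
Most parsimonious ingroup topology: (Taxon 3,(((Taxon 9,Taxon 6),Taxon 1),Taxon 5)).
The clade {Taxon 1, Taxon 6, Taxon 9} is supported by Character 2: its derived state '+' occurs in exactly those taxa and in no other taxon (including the outgroup).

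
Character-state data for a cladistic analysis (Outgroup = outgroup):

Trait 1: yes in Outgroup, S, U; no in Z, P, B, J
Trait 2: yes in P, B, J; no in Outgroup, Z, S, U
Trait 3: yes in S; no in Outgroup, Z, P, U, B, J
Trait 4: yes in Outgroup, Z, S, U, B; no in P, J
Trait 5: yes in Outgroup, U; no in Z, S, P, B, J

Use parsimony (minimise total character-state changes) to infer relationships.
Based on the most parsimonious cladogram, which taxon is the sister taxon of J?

P

Character polarity is set by the outgroup: the derived state is whichever differs from the outgroup's state, so for Trait 1, Trait 4, Trait 5 the derived state is 'no', and for the remaining characters it is 'yes'.
Trait 1 (derived state 'no') is shared by B, J, P, and Z — a synapomorphy uniting that clade.
Trait 2: derived state 'yes' in B, J, and P only — synapomorphy for {B, J, P}.
Trait 3 (derived state 'yes') is unique to S (autapomorphy; uninformative for grouping).
Trait 4 (derived state 'no') is shared by J and P — a synapomorphy uniting that clade.
Only B, J, P, S, and Z show the derived state 'no' for Trait 5, supporting them as a clade.
Most parsimonious ingroup topology: (((Z,((P,J),B)),S),U).
J and P form a cherry on this tree, so they are sister taxa.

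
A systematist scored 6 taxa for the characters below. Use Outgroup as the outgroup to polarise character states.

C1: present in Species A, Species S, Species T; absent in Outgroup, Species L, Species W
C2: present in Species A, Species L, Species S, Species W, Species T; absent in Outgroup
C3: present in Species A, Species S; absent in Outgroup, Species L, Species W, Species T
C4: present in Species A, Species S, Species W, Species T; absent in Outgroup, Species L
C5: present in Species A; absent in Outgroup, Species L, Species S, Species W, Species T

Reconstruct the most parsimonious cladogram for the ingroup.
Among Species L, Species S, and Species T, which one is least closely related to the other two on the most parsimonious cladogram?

The outgroup has state 'absent' for every character, so 'present' is the derived state throughout.
C1 (derived state 'present') is shared by Species A, Species S, and Species T — a synapomorphy uniting that clade.
All ingroup taxa share the derived state 'present' for C2; it defines the ingroup but does not resolve relationships within it.
C3: derived state 'present' in Species A and Species S only — synapomorphy for {Species A, Species S}.
Only Species A, Species S, Species T, and Species W show the derived state 'present' for C4, supporting them as a clade.
C5 (derived state 'present') is unique to Species A (autapomorphy; uninformative for grouping).
Most parsimonious ingroup topology: ((((Species A,Species S),Species T),Species W),Species L).
Species S and Species T share a more recent common ancestor with each other than either does with Species L, so Species L is the least closely related of the three.

Species L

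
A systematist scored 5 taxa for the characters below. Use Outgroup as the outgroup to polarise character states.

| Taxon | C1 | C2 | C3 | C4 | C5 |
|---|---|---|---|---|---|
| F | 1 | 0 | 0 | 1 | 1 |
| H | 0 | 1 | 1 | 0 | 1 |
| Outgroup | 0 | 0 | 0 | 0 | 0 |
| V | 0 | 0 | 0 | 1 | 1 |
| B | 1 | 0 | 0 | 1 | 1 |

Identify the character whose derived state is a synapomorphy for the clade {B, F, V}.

The outgroup has state '0' for every character, so '1' is the derived state throughout.
C1: derived state '1' in B and F only — synapomorphy for {B, F}.
C2: derived state '1' in H only — an autapomorphy, so it tells us nothing about relationships among taxa.
C3 (derived state '1') is unique to H (autapomorphy; uninformative for grouping).
C4 (derived state '1') is shared by B, F, and V — a synapomorphy uniting that clade.
All ingroup taxa share the derived state '1' for C5; it defines the ingroup but does not resolve relationships within it.
Most parsimonious ingroup topology: (((B,F),V),H).
The clade {B, F, V} is supported by C4: its derived state '1' occurs in exactly those taxa and in no other taxon (including the outgroup).

C4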